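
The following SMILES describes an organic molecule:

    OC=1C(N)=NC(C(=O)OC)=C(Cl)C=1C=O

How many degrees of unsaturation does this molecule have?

Molecular formula: C8H7ClN2O4.
DoU = (2C + 2 + N − H − X) / 2, where X is the halogen count and O/S are ignored.
    = (2·8 + 2 + 2 − 7 − 1) / 2 = 12 / 2 = 6.

6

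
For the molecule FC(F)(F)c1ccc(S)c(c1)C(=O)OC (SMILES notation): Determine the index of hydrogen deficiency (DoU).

Molecular formula: C9H7F3O2S.
DoU = (2C + 2 + N − H − X) / 2, where X is the halogen count and O/S are ignored.
    = (2·9 + 2 + 0 − 7 − 3) / 2 = 10 / 2 = 5.

5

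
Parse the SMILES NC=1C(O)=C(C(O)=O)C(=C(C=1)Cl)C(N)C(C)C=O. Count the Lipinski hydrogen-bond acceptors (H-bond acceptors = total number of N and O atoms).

N atoms: 2; O atoms: 4.
Lipinski HBA = 2 + 4 = 6.

6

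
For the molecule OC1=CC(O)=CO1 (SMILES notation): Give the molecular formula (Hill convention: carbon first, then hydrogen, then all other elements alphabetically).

C4H4O3

Walk through each heavy atom and fill implicit hydrogens from standard valence (C 4, N 3, O 2, S 2, halogen 1):
  atom 1: O, bond orders sum to 1 (valence 2) → 1 H
  atom 2: C, bond orders sum to 4 (valence 4) → 0 H
  atom 3: C, bond orders sum to 3 (valence 4) → 1 H
  atom 4: C, bond orders sum to 4 (valence 4) → 0 H
  atom 5: O, bond orders sum to 1 (valence 2) → 1 H
  atom 6: C, bond orders sum to 3 (valence 4) → 1 H
  atom 7: O, bond orders sum to 2 (valence 2) → 0 H
Totals → C:4, H:4, O:3.
In Hill order: C4H4O3.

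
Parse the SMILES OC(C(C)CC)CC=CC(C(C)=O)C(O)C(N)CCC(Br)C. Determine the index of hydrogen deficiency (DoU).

Degree of unsaturation = (number of rings) + (number of π bonds).
Ring closures in the SMILES: 0.
π bonds: 2 double bonds (each 1 DoU) → 2 DoU from unsaturation.
Total DoU = 0 + 2 = 2.

2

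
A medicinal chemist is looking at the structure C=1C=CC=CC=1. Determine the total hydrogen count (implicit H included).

Walk through each heavy atom and fill implicit hydrogens from standard valence (C 4, N 3, O 2, S 2, halogen 1):
  atom 1: C, bond orders sum to 3 (valence 4) → 1 H
  atom 2: C, bond orders sum to 3 (valence 4) → 1 H
  atom 3: C, bond orders sum to 3 (valence 4) → 1 H
  atom 4: C, bond orders sum to 3 (valence 4) → 1 H
  atom 5: C, bond orders sum to 3 (valence 4) → 1 H
  atom 6: C, bond orders sum to 3 (valence 4) → 1 H
Total hydrogens: 6.

6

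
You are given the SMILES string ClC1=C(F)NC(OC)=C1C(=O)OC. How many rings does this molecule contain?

1

In SMILES, each pair of matching ring-closure digits denotes one ring-closing bond; the number of such bonds equals the number of independent rings.
Ring-closure bonds here: 1.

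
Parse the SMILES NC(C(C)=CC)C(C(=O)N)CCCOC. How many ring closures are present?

In SMILES, each pair of matching ring-closure digits denotes one ring-closing bond; the number of such bonds equals the number of independent rings.
Ring-closure bonds here: 0.

0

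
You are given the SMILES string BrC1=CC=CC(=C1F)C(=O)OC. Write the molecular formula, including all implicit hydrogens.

C8H6BrFO2

Walk through each heavy atom and fill implicit hydrogens from standard valence (C 4, N 3, O 2, S 2, halogen 1):
  atom 1: Br (halogen, monovalent) → 0 H
  atom 2: C, bond orders sum to 4 (valence 4) → 0 H
  atom 3: C, bond orders sum to 3 (valence 4) → 1 H
  atom 4: C, bond orders sum to 3 (valence 4) → 1 H
  atom 5: C, bond orders sum to 3 (valence 4) → 1 H
  atom 6: C, bond orders sum to 4 (valence 4) → 0 H
  atom 7: C, bond orders sum to 4 (valence 4) → 0 H
  atom 8: F (halogen, monovalent) → 0 H
  atom 9: C, bond orders sum to 4 (valence 4) → 0 H
  atom 10: O, bond orders sum to 2 (valence 2) → 0 H
  atom 11: O, bond orders sum to 2 (valence 2) → 0 H
  atom 12: C, bond orders sum to 1 (valence 4) → 3 H
Totals → C:8, H:6, Br:1, F:1, O:2.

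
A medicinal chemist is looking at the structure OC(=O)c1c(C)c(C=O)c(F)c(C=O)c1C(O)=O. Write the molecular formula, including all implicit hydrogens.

Walk through each heavy atom and fill implicit hydrogens from standard valence (C 4, N 3, O 2, S 2, halogen 1); for lowercase aromatic atoms, an aromatic c carries 1 H when it has two neighbours and 0 H with three, and aromatic n carries 0 H:
  atom 1: O, bond orders sum to 1 (valence 2) → 1 H
  atom 2: C, bond orders sum to 4 (valence 4) → 0 H
  atom 3: O, bond orders sum to 2 (valence 2) → 0 H
  atom 4: aromatic c, 3 neighbours → 0 H
  atom 5: aromatic c, 3 neighbours → 0 H
  atom 6: C, bond orders sum to 1 (valence 4) → 3 H
  atom 7: aromatic c, 3 neighbours → 0 H
  atom 8: C, bond orders sum to 3 (valence 4) → 1 H
  atom 9: O, bond orders sum to 2 (valence 2) → 0 H
  atom 10: aromatic c, 3 neighbours → 0 H
  atom 11: F (halogen, monovalent) → 0 H
  atom 12: aromatic c, 3 neighbours → 0 H
  atom 13: C, bond orders sum to 3 (valence 4) → 1 H
  atom 14: O, bond orders sum to 2 (valence 2) → 0 H
  atom 15: aromatic c, 3 neighbours → 0 H
  atom 16: C, bond orders sum to 4 (valence 4) → 0 H
  atom 17: O, bond orders sum to 1 (valence 2) → 1 H
  atom 18: O, bond orders sum to 2 (valence 2) → 0 H
Totals → C:11, H:7, F:1, O:6.
In Hill order: C11H7FO6.

C11H7FO6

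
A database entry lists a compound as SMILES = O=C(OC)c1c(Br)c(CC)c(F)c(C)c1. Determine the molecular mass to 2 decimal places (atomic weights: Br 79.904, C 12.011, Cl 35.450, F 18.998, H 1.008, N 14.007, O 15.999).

275.12 g/mol

First, the molecular formula is C11H12BrFO2 (counting implicit H from valence).
  Br: 1 × 79.904 = 79.904
  C: 11 × 12.011 = 132.121
  F: 1 × 18.998 = 18.998
  H: 12 × 1.008 = 12.096
  O: 2 × 15.999 = 31.998
Sum: 1×79.904 + 11×12.011 + 1×18.998 + 12×1.008 + 2×15.999 = 275.117 → 275.12 g/mol.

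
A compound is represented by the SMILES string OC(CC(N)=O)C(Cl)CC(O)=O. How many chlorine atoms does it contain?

1

Scan the SMILES for Cl atoms (remember two-letter symbols like Cl and Br are single atoms).
Chlorine count: 1.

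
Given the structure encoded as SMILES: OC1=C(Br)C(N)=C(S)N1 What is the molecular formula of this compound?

Walk through each heavy atom and fill implicit hydrogens from standard valence (C 4, N 3, O 2, S 2, halogen 1):
  atom 1: O, bond orders sum to 1 (valence 2) → 1 H
  atom 2: C, bond orders sum to 4 (valence 4) → 0 H
  atom 3: C, bond orders sum to 4 (valence 4) → 0 H
  atom 4: Br (halogen, monovalent) → 0 H
  atom 5: C, bond orders sum to 4 (valence 4) → 0 H
  atom 6: N, bond orders sum to 1 (valence 3) → 2 H
  atom 7: C, bond orders sum to 4 (valence 4) → 0 H
  atom 8: S, bond orders sum to 1 (valence 2) → 1 H
  atom 9: N, bond orders sum to 2 (valence 3) → 1 H
Totals → C:4, H:5, Br:1, N:2, O:1, S:1.

C4H5BrN2OS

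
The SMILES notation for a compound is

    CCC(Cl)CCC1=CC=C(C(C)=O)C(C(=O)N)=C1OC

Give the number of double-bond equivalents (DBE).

6

Degree of unsaturation = (number of rings) + (number of π bonds).
Ring closures in the SMILES: 1.
π bonds: 5 double bonds (each 1 DoU) → 5 DoU from unsaturation.
Total DoU = 1 + 5 = 6.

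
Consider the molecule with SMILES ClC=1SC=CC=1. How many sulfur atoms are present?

1

Scan the SMILES for S atoms (remember two-letter symbols like Cl and Br are single atoms).
Sulfur count: 1.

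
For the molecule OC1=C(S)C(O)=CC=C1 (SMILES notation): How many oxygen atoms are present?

Scan the SMILES for O atoms (remember two-letter symbols like Cl and Br are single atoms).
Oxygen count: 2.

2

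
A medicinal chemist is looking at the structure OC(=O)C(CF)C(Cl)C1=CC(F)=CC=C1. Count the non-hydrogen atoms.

Every atom symbol written in the SMILES (organic subset) is one heavy atom; implicit H are not written.
Heavy atoms by element → C:10, Cl:1, F:2, O:2.
Total: 15.

15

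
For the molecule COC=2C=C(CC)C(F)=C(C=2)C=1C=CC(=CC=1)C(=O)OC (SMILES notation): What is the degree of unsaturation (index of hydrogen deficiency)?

9

Molecular formula: C17H17FO3.
DoU = (2C + 2 + N − H − X) / 2, where X is the halogen count and O/S are ignored.
    = (2·17 + 2 + 0 − 17 − 1) / 2 = 18 / 2 = 9.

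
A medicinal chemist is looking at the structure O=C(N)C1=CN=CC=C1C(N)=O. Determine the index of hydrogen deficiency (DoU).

Molecular formula: C7H7N3O2.
DoU = (2C + 2 + N − H − X) / 2, where X is the halogen count and O/S are ignored.
    = (2·7 + 2 + 3 − 7 − 0) / 2 = 12 / 2 = 6.

6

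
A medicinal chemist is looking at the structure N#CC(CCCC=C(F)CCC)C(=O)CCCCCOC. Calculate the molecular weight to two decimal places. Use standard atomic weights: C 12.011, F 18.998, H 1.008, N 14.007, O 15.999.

First, the molecular formula is C17H28FNO2 (counting implicit H from valence).
  C: 17 × 12.011 = 204.187
  F: 1 × 18.998 = 18.998
  H: 28 × 1.008 = 28.224
  N: 1 × 14.007 = 14.007
  O: 2 × 15.999 = 31.998
Sum: 17×12.011 + 1×18.998 + 28×1.008 + 1×14.007 + 2×15.999 = 297.414 → 297.41 g/mol.

297.41 g/mol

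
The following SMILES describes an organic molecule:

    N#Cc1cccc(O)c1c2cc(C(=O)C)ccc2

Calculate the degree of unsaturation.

Molecular formula: C15H11NO2.
DoU = (2C + 2 + N − H − X) / 2, where X is the halogen count and O/S are ignored.
    = (2·15 + 2 + 1 − 11 − 0) / 2 = 22 / 2 = 11.

11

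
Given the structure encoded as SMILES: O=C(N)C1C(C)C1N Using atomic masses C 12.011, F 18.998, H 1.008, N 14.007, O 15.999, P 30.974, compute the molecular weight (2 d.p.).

114.15 g/mol

First, the molecular formula is C5H10N2O (counting implicit H from valence).
  C: 5 × 12.011 = 60.055
  H: 10 × 1.008 = 10.080
  N: 2 × 14.007 = 28.014
  O: 1 × 15.999 = 15.999
Sum: 5×12.011 + 10×1.008 + 2×14.007 + 1×15.999 = 114.148 → 114.15 g/mol.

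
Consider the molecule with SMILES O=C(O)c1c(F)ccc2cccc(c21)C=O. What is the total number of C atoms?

12

Count every carbon token in the SMILES (each C, including those in ring-closure positions and inside branches).
Carbon count: 12.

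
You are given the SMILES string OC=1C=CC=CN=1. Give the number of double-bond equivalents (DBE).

Degree of unsaturation = (number of rings) + (number of π bonds).
Ring closures in the SMILES: 1.
π bonds: 3 double bonds (each 1 DoU) → 3 DoU from unsaturation.
Total DoU = 1 + 3 = 4.

4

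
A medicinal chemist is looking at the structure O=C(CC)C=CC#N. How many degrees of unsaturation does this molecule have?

4

Degree of unsaturation = (number of rings) + (number of π bonds).
Ring closures in the SMILES: 0.
π bonds: 2 double bonds (each 1 DoU), 1 triple bond (each 2 DoU) → 4 DoU from unsaturation.
Total DoU = 0 + 4 = 4.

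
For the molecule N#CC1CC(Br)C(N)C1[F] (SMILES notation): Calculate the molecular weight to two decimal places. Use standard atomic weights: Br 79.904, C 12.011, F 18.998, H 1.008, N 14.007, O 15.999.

First, the molecular formula is C6H8BrFN2 (counting implicit H from valence).
  Br: 1 × 79.904 = 79.904
  C: 6 × 12.011 = 72.066
  F: 1 × 18.998 = 18.998
  H: 8 × 1.008 = 8.064
  N: 2 × 14.007 = 28.014
Sum: 1×79.904 + 6×12.011 + 1×18.998 + 8×1.008 + 2×14.007 = 207.046 → 207.05 g/mol.

207.05 g/mol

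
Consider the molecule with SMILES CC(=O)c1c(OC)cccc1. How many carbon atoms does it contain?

Count every carbon token in the SMILES (each C, including those in ring-closure positions and inside branches).
Carbon count: 9.

9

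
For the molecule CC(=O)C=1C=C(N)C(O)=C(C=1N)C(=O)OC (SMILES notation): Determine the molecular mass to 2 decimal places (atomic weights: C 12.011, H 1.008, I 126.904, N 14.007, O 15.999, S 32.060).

224.22 g/mol

First, the molecular formula is C10H12N2O4 (counting implicit H from valence).
  C: 10 × 12.011 = 120.110
  H: 12 × 1.008 = 12.096
  N: 2 × 14.007 = 28.014
  O: 4 × 15.999 = 63.996
Sum: 10×12.011 + 12×1.008 + 2×14.007 + 4×15.999 = 224.216 → 224.22 g/mol.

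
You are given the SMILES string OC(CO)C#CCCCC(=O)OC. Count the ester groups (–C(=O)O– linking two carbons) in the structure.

The ester motif appears at heavy-atom position 10 in the SMILES.
Other groups present: 1 alkyne, 2 hydroxyl.
Ester count: 1.

1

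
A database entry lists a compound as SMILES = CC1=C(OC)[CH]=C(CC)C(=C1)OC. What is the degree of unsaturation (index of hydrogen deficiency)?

Degree of unsaturation = (number of rings) + (number of π bonds).
Ring closures in the SMILES: 1.
π bonds: 3 double bonds (each 1 DoU) → 3 DoU from unsaturation.
Total DoU = 1 + 3 = 4.

4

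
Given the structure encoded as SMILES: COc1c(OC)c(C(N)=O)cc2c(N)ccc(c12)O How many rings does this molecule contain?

2

In SMILES, each pair of matching ring-closure digits denotes one ring-closing bond; the number of such bonds equals the number of independent rings.
Ring-closure bonds here: 2.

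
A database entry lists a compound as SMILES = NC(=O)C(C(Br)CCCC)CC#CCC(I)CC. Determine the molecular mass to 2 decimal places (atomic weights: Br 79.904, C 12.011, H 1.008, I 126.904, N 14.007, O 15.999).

First, the molecular formula is C14H23BrINO (counting implicit H from valence).
  Br: 1 × 79.904 = 79.904
  C: 14 × 12.011 = 168.154
  H: 23 × 1.008 = 23.184
  I: 1 × 126.904 = 126.904
  N: 1 × 14.007 = 14.007
  O: 1 × 15.999 = 15.999
Sum: 1×79.904 + 14×12.011 + 23×1.008 + 1×126.904 + 1×14.007 + 1×15.999 = 428.152 → 428.15 g/mol.

428.15 g/mol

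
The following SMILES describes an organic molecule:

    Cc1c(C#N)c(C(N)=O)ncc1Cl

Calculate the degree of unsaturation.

7

Molecular formula: C8H6ClN3O.
DoU = (2C + 2 + N − H − X) / 2, where X is the halogen count and O/S are ignored.
    = (2·8 + 2 + 3 − 6 − 1) / 2 = 14 / 2 = 7.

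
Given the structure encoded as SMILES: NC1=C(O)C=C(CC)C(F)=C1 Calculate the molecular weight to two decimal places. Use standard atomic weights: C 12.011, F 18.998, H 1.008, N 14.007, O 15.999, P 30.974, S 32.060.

First, the molecular formula is C8H10FNO (counting implicit H from valence).
  C: 8 × 12.011 = 96.088
  F: 1 × 18.998 = 18.998
  H: 10 × 1.008 = 10.080
  N: 1 × 14.007 = 14.007
  O: 1 × 15.999 = 15.999
Sum: 8×12.011 + 1×18.998 + 10×1.008 + 1×14.007 + 1×15.999 = 155.172 → 155.17 g/mol.

155.17 g/mol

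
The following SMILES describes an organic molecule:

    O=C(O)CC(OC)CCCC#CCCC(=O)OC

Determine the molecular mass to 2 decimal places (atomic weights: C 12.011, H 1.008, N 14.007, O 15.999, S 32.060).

256.30 g/mol

First, the molecular formula is C13H20O5 (counting implicit H from valence).
  C: 13 × 12.011 = 156.143
  H: 20 × 1.008 = 20.160
  O: 5 × 15.999 = 79.995
Sum: 13×12.011 + 20×1.008 + 5×15.999 = 256.298 → 256.30 g/mol.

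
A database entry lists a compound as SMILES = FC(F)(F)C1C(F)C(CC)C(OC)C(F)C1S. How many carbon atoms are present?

Count every carbon token in the SMILES (each C, including those in ring-closure positions and inside branches).
Carbon count: 10.

10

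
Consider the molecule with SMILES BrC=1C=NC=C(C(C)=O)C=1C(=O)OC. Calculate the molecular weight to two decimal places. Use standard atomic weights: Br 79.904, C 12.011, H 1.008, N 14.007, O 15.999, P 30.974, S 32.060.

258.07 g/mol

First, the molecular formula is C9H8BrNO3 (counting implicit H from valence).
  Br: 1 × 79.904 = 79.904
  C: 9 × 12.011 = 108.099
  H: 8 × 1.008 = 8.064
  N: 1 × 14.007 = 14.007
  O: 3 × 15.999 = 47.997
Sum: 1×79.904 + 9×12.011 + 8×1.008 + 1×14.007 + 3×15.999 = 258.071 → 258.07 g/mol.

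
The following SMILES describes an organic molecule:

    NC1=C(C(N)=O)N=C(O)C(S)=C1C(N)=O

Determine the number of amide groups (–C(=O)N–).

The amide motif appears at heavy-atom positions 4, 13 in the SMILES.
Other groups present: 1 hydroxyl, 1 primary amine, 1 thiol.
Amide count: 2.

2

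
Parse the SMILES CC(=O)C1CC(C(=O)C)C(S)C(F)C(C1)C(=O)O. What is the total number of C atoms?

Count every carbon token in the SMILES (each C, including those in ring-closure positions and inside branches).
Carbon count: 12.

12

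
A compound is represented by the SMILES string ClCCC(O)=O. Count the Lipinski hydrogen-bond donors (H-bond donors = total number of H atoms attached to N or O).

Donors: find every N or O and count the H atoms it carries.
  atom 5 (O): bond orders sum to 1 → 1 H
  atom 6 (O): bond orders sum to 2 → 0 H
Lipinski HBD = 1.

1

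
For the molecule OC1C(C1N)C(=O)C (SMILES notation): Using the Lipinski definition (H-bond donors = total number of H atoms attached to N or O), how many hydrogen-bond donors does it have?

3

Donors: find every N or O and count the H atoms it carries.
  atom 1 (O): bond orders sum to 1 → 1 H
  atom 5 (N): bond orders sum to 1 → 2 H
  atom 7 (O): bond orders sum to 2 → 0 H
Lipinski HBD = 3.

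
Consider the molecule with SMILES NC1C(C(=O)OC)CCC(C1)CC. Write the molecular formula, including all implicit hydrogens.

Walk through each heavy atom and fill implicit hydrogens from standard valence (C 4, N 3, O 2, S 2, halogen 1):
  atom 1: N, bond orders sum to 1 (valence 3) → 2 H
  atom 2: C, bond orders sum to 3 (valence 4) → 1 H
  atom 3: C, bond orders sum to 3 (valence 4) → 1 H
  atom 4: C, bond orders sum to 4 (valence 4) → 0 H
  atom 5: O, bond orders sum to 2 (valence 2) → 0 H
  atom 6: O, bond orders sum to 2 (valence 2) → 0 H
  atom 7: C, bond orders sum to 1 (valence 4) → 3 H
  atom 8: C, bond orders sum to 2 (valence 4) → 2 H
  atom 9: C, bond orders sum to 2 (valence 4) → 2 H
  atom 10: C, bond orders sum to 3 (valence 4) → 1 H
  atom 11: C, bond orders sum to 2 (valence 4) → 2 H
  atom 12: C, bond orders sum to 2 (valence 4) → 2 H
  atom 13: C, bond orders sum to 1 (valence 4) → 3 H
Totals → C:10, H:19, N:1, O:2.

C10H19NO2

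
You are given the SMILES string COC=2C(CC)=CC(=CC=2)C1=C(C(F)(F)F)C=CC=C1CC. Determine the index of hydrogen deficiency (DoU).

Molecular formula: C18H19F3O.
DoU = (2C + 2 + N − H − X) / 2, where X is the halogen count and O/S are ignored.
    = (2·18 + 2 + 0 − 19 − 3) / 2 = 16 / 2 = 8.

8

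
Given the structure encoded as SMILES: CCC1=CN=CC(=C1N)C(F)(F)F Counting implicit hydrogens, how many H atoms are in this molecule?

9

Walk through each heavy atom and fill implicit hydrogens from standard valence (C 4, N 3, O 2, S 2, halogen 1):
  atom 1: C, bond orders sum to 1 (valence 4) → 3 H
  atom 2: C, bond orders sum to 2 (valence 4) → 2 H
  atom 3: C, bond orders sum to 4 (valence 4) → 0 H
  atom 4: C, bond orders sum to 3 (valence 4) → 1 H
  atom 5: N, bond orders sum to 3 (valence 3) → 0 H
  atom 6: C, bond orders sum to 3 (valence 4) → 1 H
  atom 7: C, bond orders sum to 4 (valence 4) → 0 H
  atom 8: C, bond orders sum to 4 (valence 4) → 0 H
  atom 9: N, bond orders sum to 1 (valence 3) → 2 H
  atom 10: C, bond orders sum to 4 (valence 4) → 0 H
  atom 11: F (halogen, monovalent) → 0 H
  atom 12: F (halogen, monovalent) → 0 H
  atom 13: F (halogen, monovalent) → 0 H
Total hydrogens: 9.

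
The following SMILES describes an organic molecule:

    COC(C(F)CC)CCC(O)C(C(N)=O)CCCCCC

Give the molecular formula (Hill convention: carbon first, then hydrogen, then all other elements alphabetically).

C16H32FNO3

Walk through each heavy atom and fill implicit hydrogens from standard valence (C 4, N 3, O 2, S 2, halogen 1):
  atom 1: C, bond orders sum to 1 (valence 4) → 3 H
  atom 2: O, bond orders sum to 2 (valence 2) → 0 H
  atom 3: C, bond orders sum to 3 (valence 4) → 1 H
  atom 4: C, bond orders sum to 3 (valence 4) → 1 H
  atom 5: F (halogen, monovalent) → 0 H
  atom 6: C, bond orders sum to 2 (valence 4) → 2 H
  atom 7: C, bond orders sum to 1 (valence 4) → 3 H
  atom 8: C, bond orders sum to 2 (valence 4) → 2 H
  atom 9: C, bond orders sum to 2 (valence 4) → 2 H
  atom 10: C, bond orders sum to 3 (valence 4) → 1 H
  atom 11: O, bond orders sum to 1 (valence 2) → 1 H
  atom 12: C, bond orders sum to 3 (valence 4) → 1 H
  atom 13: C, bond orders sum to 4 (valence 4) → 0 H
  atom 14: N, bond orders sum to 1 (valence 3) → 2 H
  atom 15: O, bond orders sum to 2 (valence 2) → 0 H
  atom 16: C, bond orders sum to 2 (valence 4) → 2 H
  atom 17: C, bond orders sum to 2 (valence 4) → 2 H
  atom 18: C, bond orders sum to 2 (valence 4) → 2 H
  atom 19: C, bond orders sum to 2 (valence 4) → 2 H
  atom 20: C, bond orders sum to 2 (valence 4) → 2 H
  atom 21: C, bond orders sum to 1 (valence 4) → 3 H
Totals → C:16, H:32, F:1, N:1, O:3.
In Hill order: C16H32FNO3.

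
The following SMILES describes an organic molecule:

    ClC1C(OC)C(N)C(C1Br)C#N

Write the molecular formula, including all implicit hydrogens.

C7H10BrClN2O

Walk through each heavy atom and fill implicit hydrogens from standard valence (C 4, N 3, O 2, S 2, halogen 1):
  atom 1: Cl (halogen, monovalent) → 0 H
  atom 2: C, bond orders sum to 3 (valence 4) → 1 H
  atom 3: C, bond orders sum to 3 (valence 4) → 1 H
  atom 4: O, bond orders sum to 2 (valence 2) → 0 H
  atom 5: C, bond orders sum to 1 (valence 4) → 3 H
  atom 6: C, bond orders sum to 3 (valence 4) → 1 H
  atom 7: N, bond orders sum to 1 (valence 3) → 2 H
  atom 8: C, bond orders sum to 3 (valence 4) → 1 H
  atom 9: C, bond orders sum to 3 (valence 4) → 1 H
  atom 10: Br (halogen, monovalent) → 0 H
  atom 11: C, bond orders sum to 4 (valence 4) → 0 H
  atom 12: N, bond orders sum to 3 (valence 3) → 0 H
Totals → C:7, H:10, Br:1, Cl:1, N:2, O:1.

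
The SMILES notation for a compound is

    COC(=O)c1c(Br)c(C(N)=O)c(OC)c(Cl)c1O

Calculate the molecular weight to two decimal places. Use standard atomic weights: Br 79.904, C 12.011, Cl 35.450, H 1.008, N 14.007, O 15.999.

338.54 g/mol

First, the molecular formula is C10H9BrClNO5 (counting implicit H from valence).
  Br: 1 × 79.904 = 79.904
  C: 10 × 12.011 = 120.110
  Cl: 1 × 35.450 = 35.450
  H: 9 × 1.008 = 9.072
  N: 1 × 14.007 = 14.007
  O: 5 × 15.999 = 79.995
Sum: 1×79.904 + 10×12.011 + 1×35.450 + 9×1.008 + 1×14.007 + 5×15.999 = 338.538 → 338.54 g/mol.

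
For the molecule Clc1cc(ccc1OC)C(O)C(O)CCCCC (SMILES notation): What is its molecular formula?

Walk through each heavy atom and fill implicit hydrogens from standard valence (C 4, N 3, O 2, S 2, halogen 1); for lowercase aromatic atoms, an aromatic c carries 1 H when it has two neighbours and 0 H with three, and aromatic n carries 0 H:
  atom 1: Cl (halogen, monovalent) → 0 H
  atom 2: aromatic c, 3 neighbours → 0 H
  atom 3: aromatic c, 2 neighbours → 1 H
  atom 4: aromatic c, 3 neighbours → 0 H
  atom 5: aromatic c, 2 neighbours → 1 H
  atom 6: aromatic c, 2 neighbours → 1 H
  atom 7: aromatic c, 3 neighbours → 0 H
  atom 8: O, bond orders sum to 2 (valence 2) → 0 H
  atom 9: C, bond orders sum to 1 (valence 4) → 3 H
  atom 10: C, bond orders sum to 3 (valence 4) → 1 H
  atom 11: O, bond orders sum to 1 (valence 2) → 1 H
  atom 12: C, bond orders sum to 3 (valence 4) → 1 H
  atom 13: O, bond orders sum to 1 (valence 2) → 1 H
  atom 14: C, bond orders sum to 2 (valence 4) → 2 H
  atom 15: C, bond orders sum to 2 (valence 4) → 2 H
  atom 16: C, bond orders sum to 2 (valence 4) → 2 H
  atom 17: C, bond orders sum to 2 (valence 4) → 2 H
  atom 18: C, bond orders sum to 1 (valence 4) → 3 H
Totals → C:14, H:21, Cl:1, O:3.
In Hill order: C14H21ClO3.

C14H21ClO3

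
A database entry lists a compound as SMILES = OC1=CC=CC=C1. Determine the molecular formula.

Walk through each heavy atom and fill implicit hydrogens from standard valence (C 4, N 3, O 2, S 2, halogen 1):
  atom 1: O, bond orders sum to 1 (valence 2) → 1 H
  atom 2: C, bond orders sum to 4 (valence 4) → 0 H
  atom 3: C, bond orders sum to 3 (valence 4) → 1 H
  atom 4: C, bond orders sum to 3 (valence 4) → 1 H
  atom 5: C, bond orders sum to 3 (valence 4) → 1 H
  atom 6: C, bond orders sum to 3 (valence 4) → 1 H
  atom 7: C, bond orders sum to 3 (valence 4) → 1 H
Totals → C:6, H:6, O:1.
In Hill order: C6H6O.

C6H6O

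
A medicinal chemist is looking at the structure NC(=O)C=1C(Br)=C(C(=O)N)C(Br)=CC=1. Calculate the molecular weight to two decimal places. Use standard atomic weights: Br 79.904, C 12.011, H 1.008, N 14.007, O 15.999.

First, the molecular formula is C8H6Br2N2O2 (counting implicit H from valence).
  Br: 2 × 79.904 = 159.808
  C: 8 × 12.011 = 96.088
  H: 6 × 1.008 = 6.048
  N: 2 × 14.007 = 28.014
  O: 2 × 15.999 = 31.998
Sum: 2×79.904 + 8×12.011 + 6×1.008 + 2×14.007 + 2×15.999 = 321.956 → 321.96 g/mol.

321.96 g/mol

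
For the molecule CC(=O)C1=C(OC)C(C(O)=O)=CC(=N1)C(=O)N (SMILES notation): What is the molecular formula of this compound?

Walk through each heavy atom and fill implicit hydrogens from standard valence (C 4, N 3, O 2, S 2, halogen 1):
  atom 1: C, bond orders sum to 1 (valence 4) → 3 H
  atom 2: C, bond orders sum to 4 (valence 4) → 0 H
  atom 3: O, bond orders sum to 2 (valence 2) → 0 H
  atom 4: C, bond orders sum to 4 (valence 4) → 0 H
  atom 5: C, bond orders sum to 4 (valence 4) → 0 H
  atom 6: O, bond orders sum to 2 (valence 2) → 0 H
  atom 7: C, bond orders sum to 1 (valence 4) → 3 H
  atom 8: C, bond orders sum to 4 (valence 4) → 0 H
  atom 9: C, bond orders sum to 4 (valence 4) → 0 H
  atom 10: O, bond orders sum to 1 (valence 2) → 1 H
  atom 11: O, bond orders sum to 2 (valence 2) → 0 H
  atom 12: C, bond orders sum to 3 (valence 4) → 1 H
  atom 13: C, bond orders sum to 4 (valence 4) → 0 H
  atom 14: N, bond orders sum to 3 (valence 3) → 0 H
  atom 15: C, bond orders sum to 4 (valence 4) → 0 H
  atom 16: O, bond orders sum to 2 (valence 2) → 0 H
  atom 17: N, bond orders sum to 1 (valence 3) → 2 H
Totals → C:10, H:10, N:2, O:5.
In Hill order: C10H10N2O5.

C10H10N2O5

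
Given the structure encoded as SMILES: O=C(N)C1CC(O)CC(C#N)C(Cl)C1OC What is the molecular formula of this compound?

C10H15ClN2O3

Walk through each heavy atom and fill implicit hydrogens from standard valence (C 4, N 3, O 2, S 2, halogen 1):
  atom 1: O, bond orders sum to 2 (valence 2) → 0 H
  atom 2: C, bond orders sum to 4 (valence 4) → 0 H
  atom 3: N, bond orders sum to 1 (valence 3) → 2 H
  atom 4: C, bond orders sum to 3 (valence 4) → 1 H
  atom 5: C, bond orders sum to 2 (valence 4) → 2 H
  atom 6: C, bond orders sum to 3 (valence 4) → 1 H
  atom 7: O, bond orders sum to 1 (valence 2) → 1 H
  atom 8: C, bond orders sum to 2 (valence 4) → 2 H
  atom 9: C, bond orders sum to 3 (valence 4) → 1 H
  atom 10: C, bond orders sum to 4 (valence 4) → 0 H
  atom 11: N, bond orders sum to 3 (valence 3) → 0 H
  atom 12: C, bond orders sum to 3 (valence 4) → 1 H
  atom 13: Cl (halogen, monovalent) → 0 H
  atom 14: C, bond orders sum to 3 (valence 4) → 1 H
  atom 15: O, bond orders sum to 2 (valence 2) → 0 H
  atom 16: C, bond orders sum to 1 (valence 4) → 3 H
Totals → C:10, H:15, Cl:1, N:2, O:3.
In Hill order: C10H15ClN2O3.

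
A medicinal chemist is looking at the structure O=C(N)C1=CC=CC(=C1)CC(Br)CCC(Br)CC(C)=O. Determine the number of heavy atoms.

Every atom symbol written in the SMILES (organic subset) is one heavy atom; implicit H are not written.
Heavy atoms by element → Br:2, C:15, N:1, O:2.
Total: 20.

20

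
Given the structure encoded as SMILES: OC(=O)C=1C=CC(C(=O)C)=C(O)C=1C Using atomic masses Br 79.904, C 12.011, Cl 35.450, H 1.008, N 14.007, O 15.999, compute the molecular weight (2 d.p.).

194.19 g/mol

First, the molecular formula is C10H10O4 (counting implicit H from valence).
  C: 10 × 12.011 = 120.110
  H: 10 × 1.008 = 10.080
  O: 4 × 15.999 = 63.996
Sum: 10×12.011 + 10×1.008 + 4×15.999 = 194.186 → 194.19 g/mol.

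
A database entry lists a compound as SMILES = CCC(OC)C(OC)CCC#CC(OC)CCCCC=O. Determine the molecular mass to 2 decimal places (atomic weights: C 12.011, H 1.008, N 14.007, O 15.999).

298.42 g/mol

First, the molecular formula is C17H30O4 (counting implicit H from valence).
  C: 17 × 12.011 = 204.187
  H: 30 × 1.008 = 30.240
  O: 4 × 15.999 = 63.996
Sum: 17×12.011 + 30×1.008 + 4×15.999 = 298.423 → 298.42 g/mol.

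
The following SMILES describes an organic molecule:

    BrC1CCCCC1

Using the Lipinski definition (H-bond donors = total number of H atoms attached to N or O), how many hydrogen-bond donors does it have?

Donors: find every N or O and count the H atoms it carries.
  (no N or O atoms present)
Lipinski HBD = 0.

0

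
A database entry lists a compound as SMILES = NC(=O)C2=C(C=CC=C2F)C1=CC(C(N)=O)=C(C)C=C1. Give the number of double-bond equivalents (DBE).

Degree of unsaturation = (number of rings) + (number of π bonds).
Ring closures in the SMILES: 2.
π bonds: 8 double bonds (each 1 DoU) → 8 DoU from unsaturation.
Total DoU = 2 + 8 = 10.

10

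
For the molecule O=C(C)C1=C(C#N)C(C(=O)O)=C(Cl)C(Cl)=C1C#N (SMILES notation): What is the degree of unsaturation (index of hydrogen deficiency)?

10

Molecular formula: C11H4Cl2N2O3.
DoU = (2C + 2 + N − H − X) / 2, where X is the halogen count and O/S are ignored.
    = (2·11 + 2 + 2 − 4 − 2) / 2 = 20 / 2 = 10.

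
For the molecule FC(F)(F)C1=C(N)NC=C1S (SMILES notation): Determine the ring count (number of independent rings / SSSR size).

In SMILES, each pair of matching ring-closure digits denotes one ring-closing bond; the number of such bonds equals the number of independent rings.
Ring-closure bonds here: 1.

1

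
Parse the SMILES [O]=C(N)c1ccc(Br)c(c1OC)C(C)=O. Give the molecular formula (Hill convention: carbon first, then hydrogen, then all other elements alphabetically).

Walk through each heavy atom and fill implicit hydrogens from standard valence (C 4, N 3, O 2, S 2, halogen 1); for lowercase aromatic atoms, an aromatic c carries 1 H when it has two neighbours and 0 H with three, and aromatic n carries 0 H:
  atom 1: O with explicit H count 0
  atom 2: C, bond orders sum to 4 (valence 4) → 0 H
  atom 3: N, bond orders sum to 1 (valence 3) → 2 H
  atom 4: aromatic c, 3 neighbours → 0 H
  atom 5: aromatic c, 2 neighbours → 1 H
  atom 6: aromatic c, 2 neighbours → 1 H
  atom 7: aromatic c, 3 neighbours → 0 H
  atom 8: Br (halogen, monovalent) → 0 H
  atom 9: aromatic c, 3 neighbours → 0 H
  atom 10: aromatic c, 3 neighbours → 0 H
  atom 11: O, bond orders sum to 2 (valence 2) → 0 H
  atom 12: C, bond orders sum to 1 (valence 4) → 3 H
  atom 13: C, bond orders sum to 4 (valence 4) → 0 H
  atom 14: C, bond orders sum to 1 (valence 4) → 3 H
  atom 15: O, bond orders sum to 2 (valence 2) → 0 H
Totals → C:10, H:10, Br:1, N:1, O:3.

C10H10BrNO3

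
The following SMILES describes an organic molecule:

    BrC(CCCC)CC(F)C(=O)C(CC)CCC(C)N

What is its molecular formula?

C15H29BrFNO

Walk through each heavy atom and fill implicit hydrogens from standard valence (C 4, N 3, O 2, S 2, halogen 1):
  atom 1: Br (halogen, monovalent) → 0 H
  atom 2: C, bond orders sum to 3 (valence 4) → 1 H
  atom 3: C, bond orders sum to 2 (valence 4) → 2 H
  atom 4: C, bond orders sum to 2 (valence 4) → 2 H
  atom 5: C, bond orders sum to 2 (valence 4) → 2 H
  atom 6: C, bond orders sum to 1 (valence 4) → 3 H
  atom 7: C, bond orders sum to 2 (valence 4) → 2 H
  atom 8: C, bond orders sum to 3 (valence 4) → 1 H
  atom 9: F (halogen, monovalent) → 0 H
  atom 10: C, bond orders sum to 4 (valence 4) → 0 H
  atom 11: O, bond orders sum to 2 (valence 2) → 0 H
  atom 12: C, bond orders sum to 3 (valence 4) → 1 H
  atom 13: C, bond orders sum to 2 (valence 4) → 2 H
  atom 14: C, bond orders sum to 1 (valence 4) → 3 H
  atom 15: C, bond orders sum to 2 (valence 4) → 2 H
  atom 16: C, bond orders sum to 2 (valence 4) → 2 H
  atom 17: C, bond orders sum to 3 (valence 4) → 1 H
  atom 18: C, bond orders sum to 1 (valence 4) → 3 H
  atom 19: N, bond orders sum to 1 (valence 3) → 2 H
Totals → C:15, H:29, Br:1, F:1, N:1, O:1.
In Hill order: C15H29BrFNO.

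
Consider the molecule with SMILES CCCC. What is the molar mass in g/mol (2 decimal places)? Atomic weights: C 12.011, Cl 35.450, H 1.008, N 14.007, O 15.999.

58.12 g/mol

First, the molecular formula is C4H10 (counting implicit H from valence).
  C: 4 × 12.011 = 48.044
  H: 10 × 1.008 = 10.080
Sum: 4×12.011 + 10×1.008 = 58.124 → 58.12 g/mol.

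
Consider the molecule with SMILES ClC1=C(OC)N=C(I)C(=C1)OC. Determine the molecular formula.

C7H7ClINO2

Walk through each heavy atom and fill implicit hydrogens from standard valence (C 4, N 3, O 2, S 2, halogen 1):
  atom 1: Cl (halogen, monovalent) → 0 H
  atom 2: C, bond orders sum to 4 (valence 4) → 0 H
  atom 3: C, bond orders sum to 4 (valence 4) → 0 H
  atom 4: O, bond orders sum to 2 (valence 2) → 0 H
  atom 5: C, bond orders sum to 1 (valence 4) → 3 H
  atom 6: N, bond orders sum to 3 (valence 3) → 0 H
  atom 7: C, bond orders sum to 4 (valence 4) → 0 H
  atom 8: I (halogen, monovalent) → 0 H
  atom 9: C, bond orders sum to 4 (valence 4) → 0 H
  atom 10: C, bond orders sum to 3 (valence 4) → 1 H
  atom 11: O, bond orders sum to 2 (valence 2) → 0 H
  atom 12: C, bond orders sum to 1 (valence 4) → 3 H
Totals → C:7, H:7, Cl:1, I:1, N:1, O:2.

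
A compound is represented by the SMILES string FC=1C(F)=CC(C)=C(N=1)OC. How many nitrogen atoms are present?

1

Scan the SMILES for N atoms (remember two-letter symbols like Cl and Br are single atoms).
Nitrogen count: 1.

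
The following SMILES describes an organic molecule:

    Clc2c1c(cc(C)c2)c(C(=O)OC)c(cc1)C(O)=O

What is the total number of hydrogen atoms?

Walk through each heavy atom and fill implicit hydrogens from standard valence (C 4, N 3, O 2, S 2, halogen 1); for lowercase aromatic atoms, an aromatic c carries 1 H when it has two neighbours and 0 H with three, and aromatic n carries 0 H:
  atom 1: Cl (halogen, monovalent) → 0 H
  atom 2: aromatic c, 3 neighbours → 0 H
  atom 3: aromatic c, 3 neighbours → 0 H
  atom 4: aromatic c, 3 neighbours → 0 H
  atom 5: aromatic c, 2 neighbours → 1 H
  atom 6: aromatic c, 3 neighbours → 0 H
  atom 7: C, bond orders sum to 1 (valence 4) → 3 H
  atom 8: aromatic c, 2 neighbours → 1 H
  atom 9: aromatic c, 3 neighbours → 0 H
  atom 10: C, bond orders sum to 4 (valence 4) → 0 H
  atom 11: O, bond orders sum to 2 (valence 2) → 0 H
  atom 12: O, bond orders sum to 2 (valence 2) → 0 H
  atom 13: C, bond orders sum to 1 (valence 4) → 3 H
  atom 14: aromatic c, 3 neighbours → 0 H
  atom 15: aromatic c, 2 neighbours → 1 H
  atom 16: aromatic c, 2 neighbours → 1 H
  atom 17: C, bond orders sum to 4 (valence 4) → 0 H
  atom 18: O, bond orders sum to 1 (valence 2) → 1 H
  atom 19: O, bond orders sum to 2 (valence 2) → 0 H
Total hydrogens: 11.

11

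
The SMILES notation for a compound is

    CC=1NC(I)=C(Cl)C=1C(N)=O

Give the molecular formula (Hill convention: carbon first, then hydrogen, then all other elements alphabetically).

Walk through each heavy atom and fill implicit hydrogens from standard valence (C 4, N 3, O 2, S 2, halogen 1):
  atom 1: C, bond orders sum to 1 (valence 4) → 3 H
  atom 2: C, bond orders sum to 4 (valence 4) → 0 H
  atom 3: N, bond orders sum to 2 (valence 3) → 1 H
  atom 4: C, bond orders sum to 4 (valence 4) → 0 H
  atom 5: I (halogen, monovalent) → 0 H
  atom 6: C, bond orders sum to 4 (valence 4) → 0 H
  atom 7: Cl (halogen, monovalent) → 0 H
  atom 8: C, bond orders sum to 4 (valence 4) → 0 H
  atom 9: C, bond orders sum to 4 (valence 4) → 0 H
  atom 10: N, bond orders sum to 1 (valence 3) → 2 H
  atom 11: O, bond orders sum to 2 (valence 2) → 0 H
Totals → C:6, H:6, Cl:1, I:1, N:2, O:1.

C6H6ClIN2O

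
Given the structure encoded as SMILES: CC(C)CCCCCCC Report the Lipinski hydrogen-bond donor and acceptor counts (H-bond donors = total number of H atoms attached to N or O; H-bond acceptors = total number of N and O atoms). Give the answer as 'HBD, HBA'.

0, 0

Donors: find every N or O and count the H atoms it carries.
  (no N or O atoms present)
Lipinski HBD = 0.
Acceptors: N atoms = 0, O atoms = 0 → HBA = 0.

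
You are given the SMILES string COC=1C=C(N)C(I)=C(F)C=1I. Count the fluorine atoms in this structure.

Scan the SMILES for F atoms (remember two-letter symbols like Cl and Br are single atoms).
Fluorine count: 1.

1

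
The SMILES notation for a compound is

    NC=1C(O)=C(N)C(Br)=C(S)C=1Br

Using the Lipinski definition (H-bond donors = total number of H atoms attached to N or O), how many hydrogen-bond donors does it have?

5

Donors: find every N or O and count the H atoms it carries.
  atom 1 (N): bond orders sum to 1 → 2 H
  atom 4 (O): bond orders sum to 1 → 1 H
  atom 6 (N): bond orders sum to 1 → 2 H
Lipinski HBD = 5.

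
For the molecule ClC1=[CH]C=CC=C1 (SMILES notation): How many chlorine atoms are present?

1

Scan the SMILES for Cl atoms (remember two-letter symbols like Cl and Br are single atoms).
Chlorine count: 1.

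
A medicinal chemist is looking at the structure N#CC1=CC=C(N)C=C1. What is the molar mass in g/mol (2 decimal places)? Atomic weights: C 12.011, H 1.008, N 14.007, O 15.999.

118.14 g/mol

First, the molecular formula is C7H6N2 (counting implicit H from valence).
  C: 7 × 12.011 = 84.077
  H: 6 × 1.008 = 6.048
  N: 2 × 14.007 = 28.014
Sum: 7×12.011 + 6×1.008 + 2×14.007 = 118.139 → 118.14 g/mol.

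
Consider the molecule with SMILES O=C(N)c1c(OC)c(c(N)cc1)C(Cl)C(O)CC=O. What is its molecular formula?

C12H15ClN2O4

Walk through each heavy atom and fill implicit hydrogens from standard valence (C 4, N 3, O 2, S 2, halogen 1); for lowercase aromatic atoms, an aromatic c carries 1 H when it has two neighbours and 0 H with three, and aromatic n carries 0 H:
  atom 1: O, bond orders sum to 2 (valence 2) → 0 H
  atom 2: C, bond orders sum to 4 (valence 4) → 0 H
  atom 3: N, bond orders sum to 1 (valence 3) → 2 H
  atom 4: aromatic c, 3 neighbours → 0 H
  atom 5: aromatic c, 3 neighbours → 0 H
  atom 6: O, bond orders sum to 2 (valence 2) → 0 H
  atom 7: C, bond orders sum to 1 (valence 4) → 3 H
  atom 8: aromatic c, 3 neighbours → 0 H
  atom 9: aromatic c, 3 neighbours → 0 H
  atom 10: N, bond orders sum to 1 (valence 3) → 2 H
  atom 11: aromatic c, 2 neighbours → 1 H
  atom 12: aromatic c, 2 neighbours → 1 H
  atom 13: C, bond orders sum to 3 (valence 4) → 1 H
  atom 14: Cl (halogen, monovalent) → 0 H
  atom 15: C, bond orders sum to 3 (valence 4) → 1 H
  atom 16: O, bond orders sum to 1 (valence 2) → 1 H
  atom 17: C, bond orders sum to 2 (valence 4) → 2 H
  atom 18: C, bond orders sum to 3 (valence 4) → 1 H
  atom 19: O, bond orders sum to 2 (valence 2) → 0 H
Totals → C:12, H:15, Cl:1, N:2, O:4.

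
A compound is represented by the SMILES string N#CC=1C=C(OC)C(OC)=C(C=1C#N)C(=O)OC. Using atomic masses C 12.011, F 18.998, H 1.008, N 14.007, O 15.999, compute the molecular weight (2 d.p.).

First, the molecular formula is C12H10N2O4 (counting implicit H from valence).
  C: 12 × 12.011 = 144.132
  H: 10 × 1.008 = 10.080
  N: 2 × 14.007 = 28.014
  O: 4 × 15.999 = 63.996
Sum: 12×12.011 + 10×1.008 + 2×14.007 + 4×15.999 = 246.222 → 246.22 g/mol.

246.22 g/mol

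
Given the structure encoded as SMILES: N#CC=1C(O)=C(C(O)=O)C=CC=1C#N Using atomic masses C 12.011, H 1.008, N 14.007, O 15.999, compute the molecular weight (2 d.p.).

188.14 g/mol

First, the molecular formula is C9H4N2O3 (counting implicit H from valence).
  C: 9 × 12.011 = 108.099
  H: 4 × 1.008 = 4.032
  N: 2 × 14.007 = 28.014
  O: 3 × 15.999 = 47.997
Sum: 9×12.011 + 4×1.008 + 2×14.007 + 3×15.999 = 188.142 → 188.14 g/mol.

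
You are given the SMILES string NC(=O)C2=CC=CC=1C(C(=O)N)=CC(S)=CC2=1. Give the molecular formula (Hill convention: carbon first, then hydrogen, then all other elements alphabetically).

Walk through each heavy atom and fill implicit hydrogens from standard valence (C 4, N 3, O 2, S 2, halogen 1):
  atom 1: N, bond orders sum to 1 (valence 3) → 2 H
  atom 2: C, bond orders sum to 4 (valence 4) → 0 H
  atom 3: O, bond orders sum to 2 (valence 2) → 0 H
  atom 4: C, bond orders sum to 4 (valence 4) → 0 H
  atom 5: C, bond orders sum to 3 (valence 4) → 1 H
  atom 6: C, bond orders sum to 3 (valence 4) → 1 H
  atom 7: C, bond orders sum to 3 (valence 4) → 1 H
  atom 8: C, bond orders sum to 4 (valence 4) → 0 H
  atom 9: C, bond orders sum to 4 (valence 4) → 0 H
  atom 10: C, bond orders sum to 4 (valence 4) → 0 H
  atom 11: O, bond orders sum to 2 (valence 2) → 0 H
  atom 12: N, bond orders sum to 1 (valence 3) → 2 H
  atom 13: C, bond orders sum to 3 (valence 4) → 1 H
  atom 14: C, bond orders sum to 4 (valence 4) → 0 H
  atom 15: S, bond orders sum to 1 (valence 2) → 1 H
  atom 16: C, bond orders sum to 3 (valence 4) → 1 H
  atom 17: C, bond orders sum to 4 (valence 4) → 0 H
Totals → C:12, H:10, N:2, O:2, S:1.

C12H10N2O2S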